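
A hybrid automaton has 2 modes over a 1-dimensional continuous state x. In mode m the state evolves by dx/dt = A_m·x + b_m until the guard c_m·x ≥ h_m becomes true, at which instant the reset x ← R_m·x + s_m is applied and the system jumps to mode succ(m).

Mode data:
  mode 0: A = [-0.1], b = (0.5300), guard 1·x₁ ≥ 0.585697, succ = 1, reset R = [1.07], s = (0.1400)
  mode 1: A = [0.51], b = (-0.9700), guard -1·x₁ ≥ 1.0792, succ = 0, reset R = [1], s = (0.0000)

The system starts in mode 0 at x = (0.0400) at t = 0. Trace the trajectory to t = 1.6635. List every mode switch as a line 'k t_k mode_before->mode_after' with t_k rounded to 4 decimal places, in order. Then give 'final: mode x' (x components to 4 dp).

1 1.0953 0->1
final: 1 0.3851

Mode 0: guard c·x = 0.5857 hit at Δt = 1.0953 (t = 1.0953), x⁻ = (0.5857) → reset → x⁺ = (0.7667), jump to mode 1
Mode 1: flow for 0.5682 to horizon, guard not reached → x = (0.3851)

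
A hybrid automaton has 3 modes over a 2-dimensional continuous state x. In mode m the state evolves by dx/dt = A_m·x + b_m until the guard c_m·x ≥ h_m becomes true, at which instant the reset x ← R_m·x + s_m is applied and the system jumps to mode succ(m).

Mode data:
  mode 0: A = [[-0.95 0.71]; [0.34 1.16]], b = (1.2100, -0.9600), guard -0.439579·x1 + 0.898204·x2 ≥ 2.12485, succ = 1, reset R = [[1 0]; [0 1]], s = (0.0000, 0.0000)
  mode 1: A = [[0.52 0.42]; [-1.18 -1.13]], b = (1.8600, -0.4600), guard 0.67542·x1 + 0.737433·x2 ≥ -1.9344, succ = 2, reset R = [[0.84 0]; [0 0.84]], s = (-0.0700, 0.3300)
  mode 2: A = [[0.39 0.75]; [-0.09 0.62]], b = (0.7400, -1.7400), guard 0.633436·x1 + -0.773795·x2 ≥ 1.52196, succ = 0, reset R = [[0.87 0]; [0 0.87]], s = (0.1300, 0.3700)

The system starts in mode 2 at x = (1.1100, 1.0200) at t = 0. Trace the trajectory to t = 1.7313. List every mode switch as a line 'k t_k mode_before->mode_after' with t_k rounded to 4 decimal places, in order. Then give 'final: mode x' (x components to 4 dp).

1 0.6798 2->0
final: 0 1.8108 0.5313

Mode 2: guard c·x = 1.5220 hit at Δt = 0.6798 (t = 0.6798), x⁻ = (2.3465, -0.0460) → reset → x⁺ = (2.1714, 0.3300), jump to mode 0
Mode 0: flow for 1.0515 to horizon, guard not reached → x = (1.8108, 0.5313)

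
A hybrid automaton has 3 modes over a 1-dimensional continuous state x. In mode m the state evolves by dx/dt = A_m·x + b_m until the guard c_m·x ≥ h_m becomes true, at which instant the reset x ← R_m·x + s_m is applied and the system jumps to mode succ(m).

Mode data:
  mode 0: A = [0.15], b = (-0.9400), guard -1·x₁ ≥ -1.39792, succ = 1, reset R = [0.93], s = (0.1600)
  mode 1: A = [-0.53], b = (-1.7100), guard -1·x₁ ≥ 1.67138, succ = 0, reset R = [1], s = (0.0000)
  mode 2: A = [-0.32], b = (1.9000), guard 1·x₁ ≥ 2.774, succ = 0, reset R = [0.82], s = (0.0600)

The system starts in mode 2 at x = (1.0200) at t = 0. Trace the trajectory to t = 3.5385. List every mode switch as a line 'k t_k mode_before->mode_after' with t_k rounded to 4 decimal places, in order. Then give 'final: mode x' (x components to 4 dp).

Mode 2: guard c·x = 2.7740 hit at Δt = 1.3785 (t = 1.3785), x⁻ = (2.7740) → reset → x⁺ = (2.3347), jump to mode 0
Mode 0: guard c·x = -1.3979 hit at Δt = 1.4246 (t = 2.8031), x⁻ = (1.3979) → reset → x⁺ = (1.4601), jump to mode 1
Mode 1: flow for 0.7354 to horizon, guard not reached → x = (-0.0526)

1 1.3785 2->0
2 2.8031 0->1
final: 1 -0.0526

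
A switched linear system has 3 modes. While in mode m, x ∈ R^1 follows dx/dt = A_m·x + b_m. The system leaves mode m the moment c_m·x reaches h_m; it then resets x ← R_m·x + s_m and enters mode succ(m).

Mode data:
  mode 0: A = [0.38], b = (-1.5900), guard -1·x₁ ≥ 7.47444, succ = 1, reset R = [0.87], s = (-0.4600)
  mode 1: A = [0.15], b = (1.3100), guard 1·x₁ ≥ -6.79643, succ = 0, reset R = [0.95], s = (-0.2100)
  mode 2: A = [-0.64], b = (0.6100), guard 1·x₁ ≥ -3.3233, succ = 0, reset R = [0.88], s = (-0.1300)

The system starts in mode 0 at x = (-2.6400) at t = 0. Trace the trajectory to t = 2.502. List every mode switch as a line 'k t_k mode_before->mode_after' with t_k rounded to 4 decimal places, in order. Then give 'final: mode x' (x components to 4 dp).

1 1.4094 0->1
2 2.0080 1->0
3 2.1970 0->1
final: 1 -6.8799

Mode 0: guard c·x = 7.4744 hit at Δt = 1.4094 (t = 1.4094), x⁻ = (-7.4744) → reset → x⁺ = (-6.9628), jump to mode 1
Mode 1: guard c·x = -6.7964 hit at Δt = 0.5986 (t = 2.0080), x⁻ = (-6.7964) → reset → x⁺ = (-6.6666), jump to mode 0
Mode 0: guard c·x = 7.4744 hit at Δt = 0.1890 (t = 2.1970), x⁻ = (-7.4744) → reset → x⁺ = (-6.9628), jump to mode 1
Mode 1: flow for 0.3050 to horizon, guard not reached → x = (-6.8799)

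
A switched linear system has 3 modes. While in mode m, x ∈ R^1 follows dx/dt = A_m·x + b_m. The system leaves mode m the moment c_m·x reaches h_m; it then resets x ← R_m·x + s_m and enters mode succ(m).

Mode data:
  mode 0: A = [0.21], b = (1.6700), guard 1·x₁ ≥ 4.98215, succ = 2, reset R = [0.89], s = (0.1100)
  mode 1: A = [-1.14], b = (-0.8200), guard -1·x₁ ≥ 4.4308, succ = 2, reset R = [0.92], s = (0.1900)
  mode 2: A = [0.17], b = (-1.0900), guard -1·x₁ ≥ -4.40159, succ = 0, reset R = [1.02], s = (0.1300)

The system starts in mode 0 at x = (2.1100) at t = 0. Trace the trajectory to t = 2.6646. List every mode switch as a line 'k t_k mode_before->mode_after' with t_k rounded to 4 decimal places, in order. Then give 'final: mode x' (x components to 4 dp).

1 1.1957 0->2
2 1.6283 2->0
3 1.7637 0->2
4 2.1962 2->0
5 2.3316 0->2
final: 2 4.4353

Mode 0: guard c·x = 4.9821 hit at Δt = 1.1957 (t = 1.1957), x⁻ = (4.9821) → reset → x⁺ = (4.5441), jump to mode 2
Mode 2: guard c·x = -4.4016 hit at Δt = 0.4326 (t = 1.6283), x⁻ = (4.4016) → reset → x⁺ = (4.6196), jump to mode 0
Mode 0: guard c·x = 4.9821 hit at Δt = 0.1354 (t = 1.7637), x⁻ = (4.9821) → reset → x⁺ = (4.5441), jump to mode 2
Mode 2: guard c·x = -4.4016 hit at Δt = 0.4326 (t = 2.1962), x⁻ = (4.4016) → reset → x⁺ = (4.6196), jump to mode 0
Mode 0: guard c·x = 4.9821 hit at Δt = 0.1354 (t = 2.3316), x⁻ = (4.9821) → reset → x⁺ = (4.5441), jump to mode 2
Mode 2: flow for 0.3330 to horizon, guard not reached → x = (4.4353)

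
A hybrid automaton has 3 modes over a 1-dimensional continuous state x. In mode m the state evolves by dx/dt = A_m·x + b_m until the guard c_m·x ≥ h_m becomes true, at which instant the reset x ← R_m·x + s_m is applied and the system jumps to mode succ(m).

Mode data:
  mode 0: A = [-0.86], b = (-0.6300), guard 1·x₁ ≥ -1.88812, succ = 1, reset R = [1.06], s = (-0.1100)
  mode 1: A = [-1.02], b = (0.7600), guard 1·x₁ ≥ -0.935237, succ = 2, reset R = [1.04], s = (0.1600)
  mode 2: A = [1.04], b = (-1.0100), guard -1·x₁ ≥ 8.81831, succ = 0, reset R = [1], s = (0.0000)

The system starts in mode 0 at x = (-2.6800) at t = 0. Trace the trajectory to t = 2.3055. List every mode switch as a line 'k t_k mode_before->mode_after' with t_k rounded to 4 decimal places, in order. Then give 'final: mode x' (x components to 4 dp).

1 0.6069 0->1
2 1.1271 1->2
final: 2 -5.1045

Mode 0: guard c·x = -1.8881 hit at Δt = 0.6069 (t = 0.6069), x⁻ = (-1.8881) → reset → x⁺ = (-2.1114), jump to mode 1
Mode 1: guard c·x = -0.9352 hit at Δt = 0.5202 (t = 1.1271), x⁻ = (-0.9352) → reset → x⁺ = (-0.8126), jump to mode 2
Mode 2: flow for 1.1784 to horizon, guard not reached → x = (-5.1045)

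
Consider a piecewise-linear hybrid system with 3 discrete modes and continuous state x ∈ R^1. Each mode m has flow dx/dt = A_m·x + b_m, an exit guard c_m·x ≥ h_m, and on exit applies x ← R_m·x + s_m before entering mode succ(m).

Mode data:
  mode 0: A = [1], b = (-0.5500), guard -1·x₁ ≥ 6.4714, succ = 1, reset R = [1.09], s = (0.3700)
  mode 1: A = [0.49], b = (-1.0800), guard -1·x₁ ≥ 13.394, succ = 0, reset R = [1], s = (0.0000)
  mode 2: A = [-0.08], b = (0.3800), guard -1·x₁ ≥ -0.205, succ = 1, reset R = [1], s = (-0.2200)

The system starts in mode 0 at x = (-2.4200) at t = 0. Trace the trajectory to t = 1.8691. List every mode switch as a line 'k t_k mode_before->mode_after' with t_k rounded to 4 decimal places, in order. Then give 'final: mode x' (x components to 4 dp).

1 0.8604 0->1
final: 1 -12.3658

Mode 0: guard c·x = 6.4714 hit at Δt = 0.8604 (t = 0.8604), x⁻ = (-6.4714) → reset → x⁺ = (-6.6838), jump to mode 1
Mode 1: flow for 1.0087 to horizon, guard not reached → x = (-12.3658)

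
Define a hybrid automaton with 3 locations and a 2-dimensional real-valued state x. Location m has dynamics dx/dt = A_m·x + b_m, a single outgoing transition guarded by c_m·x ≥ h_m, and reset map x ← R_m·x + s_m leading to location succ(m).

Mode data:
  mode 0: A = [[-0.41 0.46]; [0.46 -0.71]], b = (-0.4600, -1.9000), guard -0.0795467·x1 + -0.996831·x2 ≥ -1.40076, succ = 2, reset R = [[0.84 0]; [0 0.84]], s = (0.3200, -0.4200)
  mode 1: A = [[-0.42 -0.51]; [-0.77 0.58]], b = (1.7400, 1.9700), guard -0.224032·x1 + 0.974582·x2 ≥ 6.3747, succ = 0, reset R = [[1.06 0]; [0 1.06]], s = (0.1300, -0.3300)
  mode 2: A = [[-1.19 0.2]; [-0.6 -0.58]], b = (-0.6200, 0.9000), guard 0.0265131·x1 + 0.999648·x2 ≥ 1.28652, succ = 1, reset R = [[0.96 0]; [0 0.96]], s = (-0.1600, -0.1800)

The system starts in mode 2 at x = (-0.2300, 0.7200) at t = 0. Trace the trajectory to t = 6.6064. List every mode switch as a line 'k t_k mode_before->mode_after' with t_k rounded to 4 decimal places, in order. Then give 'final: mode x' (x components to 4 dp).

Mode 2: guard c·x = 1.2865 hit at Δt = 1.2157 (t = 1.2157), x⁻ = (-0.3108, 1.2952) → reset → x⁺ = (-0.4584, 1.0634), jump to mode 1
Mode 1: guard c·x = 6.3747 hit at Δt = 1.3290 (t = 2.5447), x⁻ = (-0.3964, 6.4498) → reset → x⁺ = (-0.2901, 6.5068), jump to mode 0
Mode 0: guard c·x = -1.4008 hit at Δt = 1.2555 (t = 3.8002), x⁻ = (0.8559, 1.3369) → reset → x⁺ = (1.0390, 0.7030), jump to mode 2
Mode 2: guard c·x = 1.2865 hit at Δt = 2.1632 (t = 5.9634), x⁻ = (-0.2348, 1.2932) → reset → x⁺ = (-0.3854, 1.0615), jump to mode 1
Mode 1: flow for 0.6430 to horizon, guard not reached → x = (0.0827, 3.1359)

1 1.2157 2->1
2 2.5447 1->0
3 3.8002 0->2
4 5.9634 2->1
final: 1 0.0827 3.1359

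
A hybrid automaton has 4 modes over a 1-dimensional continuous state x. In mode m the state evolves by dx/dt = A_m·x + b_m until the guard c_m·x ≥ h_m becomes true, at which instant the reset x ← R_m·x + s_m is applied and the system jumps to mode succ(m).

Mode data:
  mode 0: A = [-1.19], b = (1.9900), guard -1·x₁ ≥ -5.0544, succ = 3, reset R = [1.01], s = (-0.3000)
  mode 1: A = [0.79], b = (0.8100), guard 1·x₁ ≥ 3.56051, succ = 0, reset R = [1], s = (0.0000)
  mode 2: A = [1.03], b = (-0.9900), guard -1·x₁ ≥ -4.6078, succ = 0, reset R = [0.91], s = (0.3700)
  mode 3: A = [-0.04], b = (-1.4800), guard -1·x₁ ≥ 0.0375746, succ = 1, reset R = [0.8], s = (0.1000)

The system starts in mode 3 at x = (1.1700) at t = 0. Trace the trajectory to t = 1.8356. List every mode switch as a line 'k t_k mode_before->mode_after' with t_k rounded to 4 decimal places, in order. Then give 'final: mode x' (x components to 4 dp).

1 0.8037 3->1
final: 1 1.4496

Mode 3: guard c·x = 0.0376 hit at Δt = 0.8037 (t = 0.8037), x⁻ = (-0.0376) → reset → x⁺ = (0.0699), jump to mode 1
Mode 1: flow for 1.0319 to horizon, guard not reached → x = (1.4496)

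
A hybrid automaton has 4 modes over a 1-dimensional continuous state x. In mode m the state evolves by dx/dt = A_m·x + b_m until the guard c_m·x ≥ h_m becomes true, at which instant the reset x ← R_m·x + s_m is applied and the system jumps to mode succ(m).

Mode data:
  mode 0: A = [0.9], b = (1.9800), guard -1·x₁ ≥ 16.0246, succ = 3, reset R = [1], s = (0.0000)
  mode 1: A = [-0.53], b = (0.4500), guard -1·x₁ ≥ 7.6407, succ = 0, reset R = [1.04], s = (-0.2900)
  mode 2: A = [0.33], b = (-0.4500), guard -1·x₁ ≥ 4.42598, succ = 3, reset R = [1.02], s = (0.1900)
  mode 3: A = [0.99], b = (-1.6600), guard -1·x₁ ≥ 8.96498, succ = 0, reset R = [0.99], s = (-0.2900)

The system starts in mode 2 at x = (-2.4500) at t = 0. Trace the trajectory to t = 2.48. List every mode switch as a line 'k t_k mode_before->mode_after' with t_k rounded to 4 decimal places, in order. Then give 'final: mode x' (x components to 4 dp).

Mode 2: guard c·x = 4.4260 hit at Δt = 1.2651 (t = 1.2651), x⁻ = (-4.4260) → reset → x⁺ = (-4.3245), jump to mode 3
Mode 3: guard c·x = 8.9650 hit at Δt = 0.5786 (t = 1.8437), x⁻ = (-8.9650) → reset → x⁺ = (-9.1653), jump to mode 0
Mode 0: flow for 0.6363 to horizon, guard not reached → x = (-14.5495)

1 1.2651 2->3
2 1.8437 3->0
final: 0 -14.5495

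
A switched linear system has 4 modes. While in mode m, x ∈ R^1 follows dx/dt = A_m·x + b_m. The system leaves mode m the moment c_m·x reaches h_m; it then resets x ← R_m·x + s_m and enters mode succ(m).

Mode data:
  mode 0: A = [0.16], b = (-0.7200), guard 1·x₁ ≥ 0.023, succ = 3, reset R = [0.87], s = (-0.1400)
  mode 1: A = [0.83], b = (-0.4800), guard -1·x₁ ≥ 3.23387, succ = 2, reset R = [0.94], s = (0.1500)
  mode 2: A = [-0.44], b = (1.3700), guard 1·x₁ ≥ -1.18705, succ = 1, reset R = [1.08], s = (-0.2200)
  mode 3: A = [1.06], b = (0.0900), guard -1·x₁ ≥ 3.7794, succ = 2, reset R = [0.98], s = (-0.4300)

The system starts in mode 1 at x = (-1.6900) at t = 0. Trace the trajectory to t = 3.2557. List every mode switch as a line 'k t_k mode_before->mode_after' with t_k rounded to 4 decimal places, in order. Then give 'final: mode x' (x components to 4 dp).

Mode 1: guard c·x = 3.2339 hit at Δt = 0.6255 (t = 0.6255), x⁻ = (-3.2339) → reset → x⁺ = (-2.8898), jump to mode 2
Mode 2: guard c·x = -1.1870 hit at Δt = 0.7581 (t = 1.3836), x⁻ = (-1.1871) → reset → x⁺ = (-1.5020), jump to mode 1
Mode 1: guard c·x = 3.2339 hit at Δt = 0.7297 (t = 2.1133), x⁻ = (-3.2339) → reset → x⁺ = (-2.8898), jump to mode 2
Mode 2: guard c·x = -1.1870 hit at Δt = 0.7581 (t = 2.8714), x⁻ = (-1.1870) → reset → x⁺ = (-1.5020), jump to mode 1
Mode 1: flow for 0.3843 to horizon, guard not reached → x = (-2.2835)

1 0.6255 1->2
2 1.3836 2->1
3 2.1133 1->2
4 2.8714 2->1
final: 1 -2.2835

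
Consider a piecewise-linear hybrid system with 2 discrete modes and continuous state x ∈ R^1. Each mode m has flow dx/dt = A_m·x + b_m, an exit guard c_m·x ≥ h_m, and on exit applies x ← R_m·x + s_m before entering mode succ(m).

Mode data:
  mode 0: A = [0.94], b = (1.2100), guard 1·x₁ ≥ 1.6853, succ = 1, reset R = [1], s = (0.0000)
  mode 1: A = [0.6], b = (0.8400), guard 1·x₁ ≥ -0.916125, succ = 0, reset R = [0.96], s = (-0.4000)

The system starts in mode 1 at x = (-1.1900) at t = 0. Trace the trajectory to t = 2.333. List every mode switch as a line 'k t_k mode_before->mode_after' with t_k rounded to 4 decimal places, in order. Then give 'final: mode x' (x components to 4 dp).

1 1.3912 1->0
final: 0 -1.2684

Mode 1: guard c·x = -0.9161 hit at Δt = 1.3912 (t = 1.3912), x⁻ = (-0.9161) → reset → x⁺ = (-1.2795), jump to mode 0
Mode 0: flow for 0.9418 to horizon, guard not reached → x = (-1.2684)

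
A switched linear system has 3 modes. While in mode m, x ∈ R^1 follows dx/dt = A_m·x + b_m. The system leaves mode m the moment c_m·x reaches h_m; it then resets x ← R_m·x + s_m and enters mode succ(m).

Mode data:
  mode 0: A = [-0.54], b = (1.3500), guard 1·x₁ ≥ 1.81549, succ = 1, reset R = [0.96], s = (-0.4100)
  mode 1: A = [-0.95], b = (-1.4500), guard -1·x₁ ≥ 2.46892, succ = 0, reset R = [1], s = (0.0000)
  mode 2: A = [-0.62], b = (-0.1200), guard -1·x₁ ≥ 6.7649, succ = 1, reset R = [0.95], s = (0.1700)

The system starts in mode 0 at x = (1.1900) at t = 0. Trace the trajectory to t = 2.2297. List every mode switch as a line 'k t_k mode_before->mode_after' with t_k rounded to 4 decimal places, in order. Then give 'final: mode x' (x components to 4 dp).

Mode 0: guard c·x = 1.8155 hit at Δt = 1.2020 (t = 1.2020), x⁻ = (1.8155) → reset → x⁺ = (1.3329), jump to mode 1
Mode 1: flow for 1.0277 to horizon, guard not reached → x = (-0.4493)

1 1.2020 0->1
final: 1 -0.4493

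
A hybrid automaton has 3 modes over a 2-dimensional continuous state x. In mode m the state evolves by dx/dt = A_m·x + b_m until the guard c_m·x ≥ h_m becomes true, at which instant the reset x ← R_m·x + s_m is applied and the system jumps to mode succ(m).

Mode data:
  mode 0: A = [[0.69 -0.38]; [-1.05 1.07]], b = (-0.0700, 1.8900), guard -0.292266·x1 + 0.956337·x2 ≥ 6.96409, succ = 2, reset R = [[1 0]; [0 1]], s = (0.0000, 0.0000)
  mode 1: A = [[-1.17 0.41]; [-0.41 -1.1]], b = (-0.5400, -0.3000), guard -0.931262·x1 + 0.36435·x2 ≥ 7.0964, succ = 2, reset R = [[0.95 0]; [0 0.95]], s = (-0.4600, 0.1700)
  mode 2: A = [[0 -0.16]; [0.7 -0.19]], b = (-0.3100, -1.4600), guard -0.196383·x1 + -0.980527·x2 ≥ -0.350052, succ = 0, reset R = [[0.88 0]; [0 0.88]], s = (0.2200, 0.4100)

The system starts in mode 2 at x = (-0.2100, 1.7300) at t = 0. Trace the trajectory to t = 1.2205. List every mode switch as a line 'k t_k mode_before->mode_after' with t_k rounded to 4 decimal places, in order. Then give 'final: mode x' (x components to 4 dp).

1 0.6552 2->0
final: 0 -0.8943 3.3493

Mode 2: guard c·x = -0.3501 hit at Δt = 0.6552 (t = 0.6552), x⁻ = (-0.5279, 0.4627) → reset → x⁺ = (-0.2446, 0.8172), jump to mode 0
Mode 0: flow for 0.5653 to horizon, guard not reached → x = (-0.8943, 3.3493)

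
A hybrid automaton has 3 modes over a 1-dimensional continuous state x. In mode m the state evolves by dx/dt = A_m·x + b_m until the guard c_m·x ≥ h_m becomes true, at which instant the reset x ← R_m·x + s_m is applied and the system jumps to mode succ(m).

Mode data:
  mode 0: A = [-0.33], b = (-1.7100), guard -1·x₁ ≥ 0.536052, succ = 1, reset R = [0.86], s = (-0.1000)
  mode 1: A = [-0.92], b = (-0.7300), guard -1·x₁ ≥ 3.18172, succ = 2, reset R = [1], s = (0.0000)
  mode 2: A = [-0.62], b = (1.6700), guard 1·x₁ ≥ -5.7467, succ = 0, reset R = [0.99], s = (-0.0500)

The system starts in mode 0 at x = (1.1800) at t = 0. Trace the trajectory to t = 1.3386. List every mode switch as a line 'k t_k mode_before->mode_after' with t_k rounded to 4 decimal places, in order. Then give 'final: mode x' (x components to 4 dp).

1 0.9526 0->1
final: 1 -0.6305

Mode 0: guard c·x = 0.5361 hit at Δt = 0.9526 (t = 0.9526), x⁻ = (-0.5361) → reset → x⁺ = (-0.5610), jump to mode 1
Mode 1: flow for 0.3860 to horizon, guard not reached → x = (-0.6305)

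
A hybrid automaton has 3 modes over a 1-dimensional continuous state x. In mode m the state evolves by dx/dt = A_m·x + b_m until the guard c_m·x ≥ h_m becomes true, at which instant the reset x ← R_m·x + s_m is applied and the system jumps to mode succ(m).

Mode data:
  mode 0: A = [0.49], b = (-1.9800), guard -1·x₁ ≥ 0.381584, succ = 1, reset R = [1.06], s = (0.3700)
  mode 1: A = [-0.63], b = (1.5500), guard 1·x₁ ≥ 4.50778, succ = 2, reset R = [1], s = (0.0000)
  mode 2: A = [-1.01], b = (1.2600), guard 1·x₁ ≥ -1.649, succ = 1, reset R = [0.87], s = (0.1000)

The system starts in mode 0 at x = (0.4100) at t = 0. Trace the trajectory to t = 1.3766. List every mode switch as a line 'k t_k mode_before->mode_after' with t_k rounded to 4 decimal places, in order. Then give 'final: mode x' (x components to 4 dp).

1 0.4025 0->1
final: 1 1.1098

Mode 0: guard c·x = 0.3816 hit at Δt = 0.4025 (t = 0.4025), x⁻ = (-0.3816) → reset → x⁺ = (-0.0345), jump to mode 1
Mode 1: flow for 0.9741 to horizon, guard not reached → x = (1.1098)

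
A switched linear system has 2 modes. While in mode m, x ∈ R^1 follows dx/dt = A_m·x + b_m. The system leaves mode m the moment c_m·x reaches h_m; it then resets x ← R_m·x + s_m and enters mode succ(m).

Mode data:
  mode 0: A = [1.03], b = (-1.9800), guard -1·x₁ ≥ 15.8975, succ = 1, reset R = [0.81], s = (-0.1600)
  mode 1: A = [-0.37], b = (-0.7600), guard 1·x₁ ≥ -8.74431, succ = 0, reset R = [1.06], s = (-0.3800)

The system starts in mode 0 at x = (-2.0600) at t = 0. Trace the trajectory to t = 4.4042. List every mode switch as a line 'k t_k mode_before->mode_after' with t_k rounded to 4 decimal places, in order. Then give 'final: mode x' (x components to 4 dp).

1 1.4548 0->1
2 2.7945 1->0
3 3.2137 0->1
final: 1 -9.1241

Mode 0: guard c·x = 15.8975 hit at Δt = 1.4548 (t = 1.4548), x⁻ = (-15.8975) → reset → x⁺ = (-13.0370), jump to mode 1
Mode 1: guard c·x = -8.7443 hit at Δt = 1.3397 (t = 2.7945), x⁻ = (-8.7443) → reset → x⁺ = (-9.6490), jump to mode 0
Mode 0: guard c·x = 15.8975 hit at Δt = 0.4192 (t = 3.2137), x⁻ = (-15.8975) → reset → x⁺ = (-13.0370), jump to mode 1
Mode 1: flow for 1.1905 to horizon, guard not reached → x = (-9.1241)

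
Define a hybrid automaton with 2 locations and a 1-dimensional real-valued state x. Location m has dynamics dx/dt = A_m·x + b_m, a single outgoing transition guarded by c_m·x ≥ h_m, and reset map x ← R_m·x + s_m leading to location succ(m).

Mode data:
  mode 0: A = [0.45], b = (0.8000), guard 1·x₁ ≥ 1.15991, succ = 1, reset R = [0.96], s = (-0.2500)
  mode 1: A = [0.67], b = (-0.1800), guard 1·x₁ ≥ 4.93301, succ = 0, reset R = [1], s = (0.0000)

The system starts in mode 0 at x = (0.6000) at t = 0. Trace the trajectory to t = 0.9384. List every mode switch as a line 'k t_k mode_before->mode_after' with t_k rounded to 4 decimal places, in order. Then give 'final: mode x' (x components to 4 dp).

1 0.4699 0->1
final: 1 1.0829

Mode 0: guard c·x = 1.1599 hit at Δt = 0.4699 (t = 0.4699), x⁻ = (1.1599) → reset → x⁺ = (0.8635), jump to mode 1
Mode 1: flow for 0.4685 to horizon, guard not reached → x = (1.0829)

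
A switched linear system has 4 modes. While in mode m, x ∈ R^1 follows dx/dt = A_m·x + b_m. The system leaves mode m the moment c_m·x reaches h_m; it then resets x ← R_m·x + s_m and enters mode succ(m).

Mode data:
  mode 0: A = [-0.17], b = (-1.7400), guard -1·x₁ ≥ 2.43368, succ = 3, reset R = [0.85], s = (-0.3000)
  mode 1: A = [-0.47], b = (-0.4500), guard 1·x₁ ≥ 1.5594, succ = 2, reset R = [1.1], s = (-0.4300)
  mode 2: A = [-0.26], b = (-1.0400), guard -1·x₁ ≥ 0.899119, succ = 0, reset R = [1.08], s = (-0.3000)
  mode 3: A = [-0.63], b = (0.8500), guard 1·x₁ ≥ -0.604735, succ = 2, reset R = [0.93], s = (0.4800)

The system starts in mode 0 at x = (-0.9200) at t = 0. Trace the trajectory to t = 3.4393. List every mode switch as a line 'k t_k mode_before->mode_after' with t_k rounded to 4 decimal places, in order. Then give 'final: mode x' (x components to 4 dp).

1 1.0431 0->3
2 2.0642 3->2
3 2.9634 2->0
final: 0 -1.9677

Mode 0: guard c·x = 2.4337 hit at Δt = 1.0431 (t = 1.0431), x⁻ = (-2.4337) → reset → x⁺ = (-2.3686), jump to mode 3
Mode 3: guard c·x = -0.6047 hit at Δt = 1.0211 (t = 2.0642), x⁻ = (-0.6047) → reset → x⁺ = (-0.0824), jump to mode 2
Mode 2: guard c·x = 0.8991 hit at Δt = 0.8992 (t = 2.9634), x⁻ = (-0.8991) → reset → x⁺ = (-1.2710), jump to mode 0
Mode 0: flow for 0.4759 to horizon, guard not reached → x = (-1.9677)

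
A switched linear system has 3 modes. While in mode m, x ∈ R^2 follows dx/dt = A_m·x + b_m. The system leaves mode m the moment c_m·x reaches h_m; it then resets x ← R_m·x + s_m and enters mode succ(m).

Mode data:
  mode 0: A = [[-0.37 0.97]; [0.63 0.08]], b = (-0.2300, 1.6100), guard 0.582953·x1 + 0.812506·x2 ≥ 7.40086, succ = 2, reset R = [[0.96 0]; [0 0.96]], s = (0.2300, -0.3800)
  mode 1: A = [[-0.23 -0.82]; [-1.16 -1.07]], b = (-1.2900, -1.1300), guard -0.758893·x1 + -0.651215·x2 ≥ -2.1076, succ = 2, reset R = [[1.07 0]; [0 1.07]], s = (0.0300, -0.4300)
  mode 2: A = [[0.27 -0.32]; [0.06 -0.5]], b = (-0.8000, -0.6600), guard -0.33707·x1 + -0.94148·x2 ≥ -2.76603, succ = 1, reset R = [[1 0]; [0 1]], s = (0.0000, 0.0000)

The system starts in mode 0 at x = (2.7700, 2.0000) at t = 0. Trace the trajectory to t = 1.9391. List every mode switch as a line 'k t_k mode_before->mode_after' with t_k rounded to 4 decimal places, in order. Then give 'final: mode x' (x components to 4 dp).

Mode 0: guard c·x = 7.4009 hit at Δt = 0.9079 (t = 0.9079), x⁻ = (4.6909, 5.7431) → reset → x⁺ = (4.7333, 5.1333), jump to mode 2
Mode 2: flow for 1.0312 to horizon, guard not reached → x = (3.8206, 2.7363)

1 0.9079 0->2
final: 2 3.8206 2.7363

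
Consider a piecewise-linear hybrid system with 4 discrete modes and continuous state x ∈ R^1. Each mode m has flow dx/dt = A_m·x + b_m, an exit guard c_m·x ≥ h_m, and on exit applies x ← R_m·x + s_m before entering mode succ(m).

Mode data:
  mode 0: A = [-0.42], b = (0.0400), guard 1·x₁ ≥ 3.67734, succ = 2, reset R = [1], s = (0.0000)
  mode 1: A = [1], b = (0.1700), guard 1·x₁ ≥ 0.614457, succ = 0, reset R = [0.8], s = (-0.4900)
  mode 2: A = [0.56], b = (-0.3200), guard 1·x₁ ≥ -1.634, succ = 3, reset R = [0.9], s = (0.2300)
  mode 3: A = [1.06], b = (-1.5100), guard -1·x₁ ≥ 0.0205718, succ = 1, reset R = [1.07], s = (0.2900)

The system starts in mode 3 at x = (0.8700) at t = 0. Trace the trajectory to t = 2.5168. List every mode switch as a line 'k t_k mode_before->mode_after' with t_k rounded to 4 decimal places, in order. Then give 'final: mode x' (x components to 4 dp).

1 0.9036 3->1
2 1.4864 1->0
final: 0 0.0345

Mode 3: guard c·x = 0.0206 hit at Δt = 0.9036 (t = 0.9036), x⁻ = (-0.0206) → reset → x⁺ = (0.2680), jump to mode 1
Mode 1: guard c·x = 0.6145 hit at Δt = 0.5828 (t = 1.4864), x⁻ = (0.6145) → reset → x⁺ = (0.0016), jump to mode 0
Mode 0: flow for 1.0304 to horizon, guard not reached → x = (0.0345)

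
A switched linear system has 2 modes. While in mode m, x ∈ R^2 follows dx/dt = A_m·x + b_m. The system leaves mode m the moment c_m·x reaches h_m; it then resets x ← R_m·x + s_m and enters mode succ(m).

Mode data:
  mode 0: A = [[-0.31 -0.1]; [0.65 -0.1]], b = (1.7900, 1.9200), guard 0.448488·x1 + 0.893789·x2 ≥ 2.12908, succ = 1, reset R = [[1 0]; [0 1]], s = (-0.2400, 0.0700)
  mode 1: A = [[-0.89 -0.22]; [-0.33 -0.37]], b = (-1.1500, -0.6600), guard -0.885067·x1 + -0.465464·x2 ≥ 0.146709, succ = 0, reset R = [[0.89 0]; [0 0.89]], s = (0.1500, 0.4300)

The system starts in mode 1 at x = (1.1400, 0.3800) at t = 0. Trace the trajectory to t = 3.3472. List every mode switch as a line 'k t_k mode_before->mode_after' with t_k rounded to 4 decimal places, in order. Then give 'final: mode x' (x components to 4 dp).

Mode 1: guard c·x = 0.1467 hit at Δt = 0.7462 (t = 0.7462), x⁻ = (-0.0401, -0.2389) → reset → x⁺ = (0.1143, 0.2174), jump to mode 0
Mode 0: guard c·x = 2.1291 hit at Δt = 0.7025 (t = 1.4487), x⁻ = (1.1583, 1.8009) → reset → x⁺ = (0.9183, 1.8709), jump to mode 1
Mode 1: guard c·x = 0.1467 hit at Δt = 1.0015 (t = 2.4502), x⁻ = (-0.5530, 0.7363) → reset → x⁺ = (-0.3422, 1.0853), jump to mode 0
Mode 0: guard c·x = 2.1291 hit at Δt = 0.5561 (t = 3.0063), x⁻ = (0.5452, 2.1085) → reset → x⁺ = (0.3052, 2.1785), jump to mode 1
Mode 1: flow for 0.3409 to horizon, guard not reached → x = (-0.2371, 1.7077)

1 0.7462 1->0
2 1.4487 0->1
3 2.4502 1->0
4 3.0063 0->1
final: 1 -0.2371 1.7077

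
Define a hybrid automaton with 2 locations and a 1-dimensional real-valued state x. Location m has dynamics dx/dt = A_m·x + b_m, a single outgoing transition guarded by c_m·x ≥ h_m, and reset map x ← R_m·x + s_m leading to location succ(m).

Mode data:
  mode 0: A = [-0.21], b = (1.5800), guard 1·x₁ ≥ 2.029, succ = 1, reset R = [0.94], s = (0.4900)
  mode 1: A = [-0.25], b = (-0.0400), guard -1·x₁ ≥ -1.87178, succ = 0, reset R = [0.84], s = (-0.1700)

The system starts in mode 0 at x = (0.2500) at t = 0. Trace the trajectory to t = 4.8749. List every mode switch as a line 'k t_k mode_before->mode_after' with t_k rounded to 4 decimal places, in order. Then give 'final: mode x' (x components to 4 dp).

Mode 0: guard c·x = 2.0290 hit at Δt = 1.3356 (t = 1.3356), x⁻ = (2.0290) → reset → x⁺ = (2.3973), jump to mode 1
Mode 1: guard c·x = -1.8718 hit at Δt = 0.9201 (t = 2.2557), x⁻ = (1.8718) → reset → x⁺ = (1.4023), jump to mode 0
Mode 0: guard c·x = 2.0290 hit at Δt = 0.5143 (t = 2.7700), x⁻ = (2.0290) → reset → x⁺ = (2.3973), jump to mode 1
Mode 1: guard c·x = -1.8718 hit at Δt = 0.9201 (t = 3.6901), x⁻ = (1.8718) → reset → x⁺ = (1.4023), jump to mode 0
Mode 0: guard c·x = 2.0290 hit at Δt = 0.5143 (t = 4.2044), x⁻ = (2.0290) → reset → x⁺ = (2.3973), jump to mode 1
Mode 1: flow for 0.6705 to horizon, guard not reached → x = (2.0026)

1 1.3356 0->1
2 2.2557 1->0
3 2.7700 0->1
4 3.6901 1->0
5 4.2044 0->1
final: 1 2.0026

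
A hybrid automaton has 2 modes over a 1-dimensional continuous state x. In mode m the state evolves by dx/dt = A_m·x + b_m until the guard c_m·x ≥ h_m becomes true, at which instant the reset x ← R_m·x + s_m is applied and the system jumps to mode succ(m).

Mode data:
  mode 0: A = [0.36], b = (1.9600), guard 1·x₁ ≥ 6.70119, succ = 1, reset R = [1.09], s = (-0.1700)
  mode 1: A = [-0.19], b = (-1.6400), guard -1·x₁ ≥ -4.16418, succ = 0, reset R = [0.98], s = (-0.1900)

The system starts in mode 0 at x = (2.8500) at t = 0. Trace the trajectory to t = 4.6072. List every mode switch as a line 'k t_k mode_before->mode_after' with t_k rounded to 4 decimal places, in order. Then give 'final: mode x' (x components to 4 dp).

Mode 0: guard c·x = 6.7012 hit at Δt = 1.0594 (t = 1.0594), x⁻ = (6.7012) → reset → x⁺ = (7.1343), jump to mode 1
Mode 1: guard c·x = -4.1642 hit at Δt = 1.0986 (t = 2.1580), x⁻ = (4.1642) → reset → x⁺ = (3.8909), jump to mode 0
Mode 0: guard c·x = 6.7012 hit at Δt = 0.7310 (t = 2.8890), x⁻ = (6.7012) → reset → x⁺ = (7.1343), jump to mode 1
Mode 1: guard c·x = -4.1642 hit at Δt = 1.0986 (t = 3.9876), x⁻ = (4.1642) → reset → x⁺ = (3.8909), jump to mode 0
Mode 0: flow for 0.6196 to horizon, guard not reached → x = (6.2237)

1 1.0594 0->1
2 2.1580 1->0
3 2.8890 0->1
4 3.9876 1->0
final: 0 6.2237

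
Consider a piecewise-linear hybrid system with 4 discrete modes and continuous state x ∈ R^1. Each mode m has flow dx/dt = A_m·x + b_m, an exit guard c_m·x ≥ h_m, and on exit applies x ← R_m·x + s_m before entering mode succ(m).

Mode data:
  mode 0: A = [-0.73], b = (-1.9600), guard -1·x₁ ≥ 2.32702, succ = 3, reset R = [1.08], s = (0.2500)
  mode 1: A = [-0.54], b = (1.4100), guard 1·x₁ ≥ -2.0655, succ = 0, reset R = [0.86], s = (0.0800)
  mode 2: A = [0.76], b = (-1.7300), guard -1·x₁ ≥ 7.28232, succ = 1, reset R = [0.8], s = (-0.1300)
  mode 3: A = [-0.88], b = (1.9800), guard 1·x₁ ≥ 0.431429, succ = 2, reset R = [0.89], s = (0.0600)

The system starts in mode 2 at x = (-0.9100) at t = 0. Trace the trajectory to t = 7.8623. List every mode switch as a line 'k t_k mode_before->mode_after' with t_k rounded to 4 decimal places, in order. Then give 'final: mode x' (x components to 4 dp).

Mode 2: guard c·x = 7.2823 hit at Δt = 1.4455 (t = 1.4455), x⁻ = (-7.2823) → reset → x⁺ = (-5.9559), jump to mode 1
Mode 1: guard c·x = -2.0655 hit at Δt = 1.1210 (t = 2.5665), x⁻ = (-2.0655) → reset → x⁺ = (-1.6963), jump to mode 0
Mode 0: guard c·x = 2.3270 hit at Δt = 1.3918 (t = 3.9583), x⁻ = (-2.3270) → reset → x⁺ = (-2.2632), jump to mode 3
Mode 3: guard c·x = 0.4314 hit at Δt = 1.0329 (t = 4.9912), x⁻ = (0.4314) → reset → x⁺ = (0.4440), jump to mode 2
Mode 2: guard c·x = 7.2823 hit at Δt = 2.1735 (t = 7.1647), x⁻ = (-7.2823) → reset → x⁺ = (-5.9559), jump to mode 1
Mode 1: flow for 0.6976 to horizon, guard not reached → x = (-3.2668)

1 1.4455 2->1
2 2.5665 1->0
3 3.9583 0->3
4 4.9912 3->2
5 7.1647 2->1
final: 1 -3.2668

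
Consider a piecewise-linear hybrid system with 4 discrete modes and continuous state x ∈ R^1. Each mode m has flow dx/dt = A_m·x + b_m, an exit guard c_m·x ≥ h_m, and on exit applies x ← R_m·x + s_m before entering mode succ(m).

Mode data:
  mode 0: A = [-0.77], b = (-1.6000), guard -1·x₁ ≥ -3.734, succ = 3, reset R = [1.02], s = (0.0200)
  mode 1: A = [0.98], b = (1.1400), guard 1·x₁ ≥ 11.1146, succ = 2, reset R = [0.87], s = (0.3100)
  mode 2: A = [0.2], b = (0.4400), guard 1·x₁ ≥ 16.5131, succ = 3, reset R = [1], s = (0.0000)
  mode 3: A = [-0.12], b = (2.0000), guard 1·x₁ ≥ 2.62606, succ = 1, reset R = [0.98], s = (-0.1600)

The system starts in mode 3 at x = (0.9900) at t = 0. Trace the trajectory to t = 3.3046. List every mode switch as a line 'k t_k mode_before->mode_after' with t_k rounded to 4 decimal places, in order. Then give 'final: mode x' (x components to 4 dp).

1 0.9185 3->1
2 2.1770 1->2
final: 2 13.0609

Mode 3: guard c·x = 2.6261 hit at Δt = 0.9185 (t = 0.9185), x⁻ = (2.6261) → reset → x⁺ = (2.4135), jump to mode 1
Mode 1: guard c·x = 11.1146 hit at Δt = 1.2585 (t = 2.1770), x⁻ = (11.1146) → reset → x⁺ = (9.9797), jump to mode 2
Mode 2: flow for 1.1276 to horizon, guard not reached → x = (13.0609)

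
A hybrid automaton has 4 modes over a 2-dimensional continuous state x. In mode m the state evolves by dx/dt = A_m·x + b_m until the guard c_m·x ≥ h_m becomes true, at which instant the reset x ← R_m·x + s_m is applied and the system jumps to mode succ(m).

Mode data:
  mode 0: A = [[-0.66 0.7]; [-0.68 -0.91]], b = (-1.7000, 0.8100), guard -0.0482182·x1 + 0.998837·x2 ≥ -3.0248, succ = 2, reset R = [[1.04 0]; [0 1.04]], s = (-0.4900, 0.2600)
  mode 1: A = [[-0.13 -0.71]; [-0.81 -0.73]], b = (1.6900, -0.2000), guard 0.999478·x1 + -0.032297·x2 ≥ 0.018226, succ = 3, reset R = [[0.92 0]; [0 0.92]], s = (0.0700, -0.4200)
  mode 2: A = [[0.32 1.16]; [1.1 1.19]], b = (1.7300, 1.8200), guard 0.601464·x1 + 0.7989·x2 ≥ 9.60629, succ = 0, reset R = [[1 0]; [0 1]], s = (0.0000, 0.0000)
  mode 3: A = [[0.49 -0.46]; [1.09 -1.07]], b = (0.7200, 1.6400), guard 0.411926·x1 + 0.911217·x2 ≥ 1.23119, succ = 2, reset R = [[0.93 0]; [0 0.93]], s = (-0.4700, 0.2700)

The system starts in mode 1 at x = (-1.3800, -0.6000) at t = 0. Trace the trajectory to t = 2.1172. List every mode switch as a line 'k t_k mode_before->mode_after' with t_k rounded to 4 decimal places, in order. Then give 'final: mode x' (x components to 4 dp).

Mode 1: guard c·x = 0.0182 hit at Δt = 0.6944 (t = 0.6944), x⁻ = (0.0116, -0.2056) → reset → x⁺ = (0.0807, -0.6092), jump to mode 3
Mode 3: guard c·x = 1.2312 hit at Δt = 0.8580 (t = 1.5524), x⁻ = (0.7910, 0.9936) → reset → x⁺ = (0.2657, 1.1940), jump to mode 2
Mode 2: flow for 0.5648 to horizon, guard not reached → x = (3.3194, 5.0246)

1 0.6944 1->3
2 1.5524 3->2
final: 2 3.3194 5.0246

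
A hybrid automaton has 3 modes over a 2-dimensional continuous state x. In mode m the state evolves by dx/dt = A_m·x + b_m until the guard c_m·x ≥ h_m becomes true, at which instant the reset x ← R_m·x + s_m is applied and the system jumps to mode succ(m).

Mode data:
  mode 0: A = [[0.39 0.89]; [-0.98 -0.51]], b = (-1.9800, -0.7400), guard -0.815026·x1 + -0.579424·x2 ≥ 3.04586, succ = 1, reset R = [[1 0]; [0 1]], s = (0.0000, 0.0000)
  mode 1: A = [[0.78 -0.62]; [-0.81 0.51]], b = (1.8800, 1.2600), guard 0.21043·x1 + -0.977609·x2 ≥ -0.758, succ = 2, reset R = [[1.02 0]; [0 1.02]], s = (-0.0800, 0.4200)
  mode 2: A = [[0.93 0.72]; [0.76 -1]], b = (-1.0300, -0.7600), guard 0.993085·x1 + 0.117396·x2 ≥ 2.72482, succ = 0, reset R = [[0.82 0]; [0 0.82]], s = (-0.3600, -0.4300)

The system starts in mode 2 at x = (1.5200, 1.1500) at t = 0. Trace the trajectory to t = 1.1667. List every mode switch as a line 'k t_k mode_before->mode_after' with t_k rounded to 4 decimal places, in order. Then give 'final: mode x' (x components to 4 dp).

Mode 2: guard c·x = 2.7248 hit at Δt = 0.7024 (t = 0.7024), x⁻ = (2.6273, 0.9857) → reset → x⁺ = (1.7944, 0.3783), jump to mode 0
Mode 0: flow for 0.4643 to horizon, guard not reached → x = (1.0778, -0.6015)

1 0.7024 2->0
final: 0 1.0778 -0.6015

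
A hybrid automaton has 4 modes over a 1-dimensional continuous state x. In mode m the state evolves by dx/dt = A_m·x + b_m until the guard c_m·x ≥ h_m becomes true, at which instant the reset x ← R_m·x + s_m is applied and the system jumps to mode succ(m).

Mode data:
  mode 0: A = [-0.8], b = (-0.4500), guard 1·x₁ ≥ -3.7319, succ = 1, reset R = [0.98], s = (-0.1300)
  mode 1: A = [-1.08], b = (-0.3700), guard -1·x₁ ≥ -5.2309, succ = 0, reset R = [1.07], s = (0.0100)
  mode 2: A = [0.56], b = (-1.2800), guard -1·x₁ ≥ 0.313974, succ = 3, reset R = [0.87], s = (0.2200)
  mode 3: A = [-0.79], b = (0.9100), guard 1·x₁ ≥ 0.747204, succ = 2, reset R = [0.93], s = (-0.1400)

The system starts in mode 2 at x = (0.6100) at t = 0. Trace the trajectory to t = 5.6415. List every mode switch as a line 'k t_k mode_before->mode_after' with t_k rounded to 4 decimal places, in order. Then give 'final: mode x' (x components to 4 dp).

Mode 2: guard c·x = 0.3140 hit at Δt = 0.7842 (t = 0.7842), x⁻ = (-0.3140) → reset → x⁺ = (-0.0532), jump to mode 3
Mode 3: guard c·x = 0.7472 hit at Δt = 1.3812 (t = 2.1654), x⁻ = (0.7472) → reset → x⁺ = (0.5549), jump to mode 2
Mode 2: guard c·x = 0.3140 hit at Δt = 0.7264 (t = 2.8918), x⁻ = (-0.3140) → reset → x⁺ = (-0.0532), jump to mode 3
Mode 3: guard c·x = 0.7472 hit at Δt = 1.3812 (t = 4.2730), x⁻ = (0.7472) → reset → x⁺ = (0.5549), jump to mode 2
Mode 2: guard c·x = 0.3140 hit at Δt = 0.7264 (t = 4.9995), x⁻ = (-0.3140) → reset → x⁺ = (-0.0532), jump to mode 3
Mode 3: flow for 0.6420 to horizon, guard not reached → x = (0.4262)

1 0.7842 2->3
2 2.1654 3->2
3 2.8918 2->3
4 4.2730 3->2
5 4.9995 2->3
final: 3 0.4262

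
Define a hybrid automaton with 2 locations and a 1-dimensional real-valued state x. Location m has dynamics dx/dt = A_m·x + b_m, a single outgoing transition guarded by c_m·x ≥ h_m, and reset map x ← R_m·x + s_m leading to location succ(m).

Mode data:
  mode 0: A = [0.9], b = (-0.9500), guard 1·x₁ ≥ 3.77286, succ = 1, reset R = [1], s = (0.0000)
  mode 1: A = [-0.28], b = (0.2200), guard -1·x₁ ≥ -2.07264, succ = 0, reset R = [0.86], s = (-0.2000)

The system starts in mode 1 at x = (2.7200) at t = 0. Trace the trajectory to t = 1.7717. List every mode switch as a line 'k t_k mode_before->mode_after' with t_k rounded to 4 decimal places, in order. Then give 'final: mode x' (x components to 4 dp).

Mode 1: guard c·x = -2.0726 hit at Δt = 1.4553 (t = 1.4553), x⁻ = (2.0726) → reset → x⁺ = (1.5825), jump to mode 0
Mode 0: flow for 0.3164 to horizon, guard not reached → x = (1.7561)

1 1.4553 1->0
final: 0 1.7561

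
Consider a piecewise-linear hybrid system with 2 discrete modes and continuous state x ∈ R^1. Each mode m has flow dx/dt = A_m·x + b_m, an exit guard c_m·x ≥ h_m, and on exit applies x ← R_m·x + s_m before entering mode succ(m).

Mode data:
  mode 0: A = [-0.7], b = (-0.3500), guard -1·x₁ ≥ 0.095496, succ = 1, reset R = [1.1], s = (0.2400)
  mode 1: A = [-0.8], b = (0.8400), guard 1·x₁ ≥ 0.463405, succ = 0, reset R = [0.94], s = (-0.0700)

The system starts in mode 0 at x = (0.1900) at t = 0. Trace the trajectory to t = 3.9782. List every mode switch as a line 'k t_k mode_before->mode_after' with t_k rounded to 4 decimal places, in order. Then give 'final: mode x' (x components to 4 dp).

Mode 0: guard c·x = 0.0955 hit at Δt = 0.7629 (t = 0.7629), x⁻ = (-0.0955) → reset → x⁺ = (0.1350), jump to mode 1
Mode 1: guard c·x = 0.4634 hit at Δt = 0.5558 (t = 1.3187), x⁻ = (0.4634) → reset → x⁺ = (0.3656), jump to mode 0
Mode 0: guard c·x = 0.0955 hit at Δt = 1.0868 (t = 2.4055), x⁻ = (-0.0955) → reset → x⁺ = (0.1350), jump to mode 1
Mode 1: guard c·x = 0.4634 hit at Δt = 0.5558 (t = 2.9613), x⁻ = (0.4634) → reset → x⁺ = (0.3656), jump to mode 0
Mode 0: flow for 1.0169 to horizon, guard not reached → x = (-0.0752)

1 0.7629 0->1
2 1.3187 1->0
3 2.4055 0->1
4 2.9613 1->0
final: 0 -0.0752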